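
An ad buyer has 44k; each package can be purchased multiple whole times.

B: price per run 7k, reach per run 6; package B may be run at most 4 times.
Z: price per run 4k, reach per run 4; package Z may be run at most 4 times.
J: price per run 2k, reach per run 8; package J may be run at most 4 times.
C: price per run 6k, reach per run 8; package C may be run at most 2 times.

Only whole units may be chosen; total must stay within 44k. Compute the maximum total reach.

70

J has the best ratio (8/2); taking only J gives at most 4×8 = 32 (stopped by the supply cap of 4).
Mixing does better — 1×B, 4×Z, 4×J, and 2×C: price 43 ≤ 44, reach 1·6 + 4·4 + 4·8 + 2·8 = 70.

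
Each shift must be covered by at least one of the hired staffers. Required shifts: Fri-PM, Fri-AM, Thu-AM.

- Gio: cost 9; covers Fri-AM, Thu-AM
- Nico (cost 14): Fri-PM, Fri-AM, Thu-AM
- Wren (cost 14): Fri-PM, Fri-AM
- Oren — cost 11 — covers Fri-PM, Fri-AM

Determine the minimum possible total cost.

14

The greedy cost-per-new-shift heuristic would pick Gio and Oren for 20, but a cheaper cover exists.
Nico alone covers Fri-PM, Fri-AM, Thu-AM — every shift.
Total cost: 14.
No cover costs less than 14.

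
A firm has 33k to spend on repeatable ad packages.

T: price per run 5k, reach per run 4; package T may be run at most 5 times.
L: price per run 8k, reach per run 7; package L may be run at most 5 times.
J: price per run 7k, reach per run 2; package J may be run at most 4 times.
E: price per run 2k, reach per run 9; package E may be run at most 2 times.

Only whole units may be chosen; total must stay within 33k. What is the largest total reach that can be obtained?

E has the best ratio (9/2); taking only E gives at most 2×9 = 18 (stopped by the supply cap of 2).
Mixing does better — 1×T, 3×L, and 2×E: price 33 ≤ 33, reach 1·4 + 3·7 + 2·9 = 43.

43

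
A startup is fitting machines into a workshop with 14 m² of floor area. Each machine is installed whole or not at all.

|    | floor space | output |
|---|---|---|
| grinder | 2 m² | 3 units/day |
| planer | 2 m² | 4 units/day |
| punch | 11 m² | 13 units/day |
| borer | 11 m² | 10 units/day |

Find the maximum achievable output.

This is a 0-1 knapsack instance.
Take planer and punch: floor space 2 + 11 = 13 ≤ 14, output 4 + 13 = 17.
No other feasible combination does better.

17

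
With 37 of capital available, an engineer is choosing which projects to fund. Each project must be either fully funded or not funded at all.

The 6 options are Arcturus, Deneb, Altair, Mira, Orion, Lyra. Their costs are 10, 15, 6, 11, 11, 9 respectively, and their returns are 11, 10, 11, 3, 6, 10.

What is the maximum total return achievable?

Arcturus + Altair + Mira + Lyra: cost 10 + 6 + 11 + 9 = 36 ≤ 37, return 11 + 11 + 3 + 10 = 35.
Arcturus + Altair + Orion + Lyra: cost 10 + 6 + 11 + 9 = 36 ≤ 37, return 11 + 11 + 6 + 10 = 38.
Arcturus + Altair + Lyra: cost 10 + 6 + 9 = 25 ≤ 37, return 11 + 11 + 10 = 32.
Best is Arcturus, Altair, Orion, and Lyra with total return 38.

38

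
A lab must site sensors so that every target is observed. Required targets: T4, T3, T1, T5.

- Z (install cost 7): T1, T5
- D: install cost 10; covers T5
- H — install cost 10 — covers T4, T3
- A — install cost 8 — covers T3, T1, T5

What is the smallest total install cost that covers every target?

17

The greedy cost-per-new-target heuristic would pick A and H for 18, but a cheaper cover exists.
Choose Z and H: together they cover T4, T3, T1, T5 — every target.
Total install cost: 7 + 10 = 17.
No cover costs less than 17.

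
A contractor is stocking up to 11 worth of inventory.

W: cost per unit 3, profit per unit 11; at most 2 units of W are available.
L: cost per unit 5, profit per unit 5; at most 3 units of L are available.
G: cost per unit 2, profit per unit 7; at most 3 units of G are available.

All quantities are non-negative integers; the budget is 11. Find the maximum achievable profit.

36

This is a bounded integer knapsack.
W has the best ratio (11/3); taking only W gives at most 2×11 = 22 (stopped by the supply cap of 2).
Mixing does better — 2×W and 2×G: cost 10 ≤ 11, profit 2·11 + 2·7 = 36.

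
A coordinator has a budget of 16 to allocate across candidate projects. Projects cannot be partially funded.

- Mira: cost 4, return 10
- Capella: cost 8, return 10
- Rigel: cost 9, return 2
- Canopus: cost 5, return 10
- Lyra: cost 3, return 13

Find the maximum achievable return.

33

This is a 0-1 knapsack instance.
Capella + Canopus + Lyra: cost 8 + 5 + 3 = 16 ≤ 16, return 10 + 10 + 13 = 33.
Mira + Canopus + Lyra: cost 4 + 5 + 3 = 12 ≤ 16, return 10 + 10 + 13 = 33.
Mira + Capella + Lyra: cost 4 + 8 + 3 = 15 ≤ 16, return 10 + 10 + 13 = 33.
The maximum return is 33; one optimal choice is Mira, Canopus, and Lyra.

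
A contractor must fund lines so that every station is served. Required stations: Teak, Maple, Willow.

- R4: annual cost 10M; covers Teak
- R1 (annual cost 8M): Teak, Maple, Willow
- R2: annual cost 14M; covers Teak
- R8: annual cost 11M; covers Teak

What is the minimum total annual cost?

R1 alone covers Teak, Maple, Willow — every station.
Total annual cost: 8.
No cover costs less than 8.

8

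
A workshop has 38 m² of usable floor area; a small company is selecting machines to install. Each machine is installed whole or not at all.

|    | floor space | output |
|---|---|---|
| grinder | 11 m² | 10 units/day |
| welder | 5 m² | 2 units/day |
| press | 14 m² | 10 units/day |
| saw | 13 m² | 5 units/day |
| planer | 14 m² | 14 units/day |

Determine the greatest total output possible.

29

grinder + saw + planer: floor space 11 + 13 + 14 = 38 ≤ 38, output 10 + 5 + 14 = 29.
grinder + welder + planer: floor space 11 + 5 + 14 = 30 ≤ 38, output 10 + 2 + 14 = 26.
welder + press + planer: floor space 5 + 14 + 14 = 33 ≤ 38, output 2 + 10 + 14 = 26.
Best is grinder, saw, and planer with total output 29.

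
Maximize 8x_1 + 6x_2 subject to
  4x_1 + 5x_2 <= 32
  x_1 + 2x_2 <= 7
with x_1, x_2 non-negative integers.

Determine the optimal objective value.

(x_1,x_2)=(7,0): 4·7+5·0=28≤32, 1·7+2·0=7≤7, objective 56.
(x_1,x_2)=(6,0): 4·6+5·0=24≤32, 1·6+2·0=6≤7, objective 48.
The best lattice point is (7,0), giving 56.

56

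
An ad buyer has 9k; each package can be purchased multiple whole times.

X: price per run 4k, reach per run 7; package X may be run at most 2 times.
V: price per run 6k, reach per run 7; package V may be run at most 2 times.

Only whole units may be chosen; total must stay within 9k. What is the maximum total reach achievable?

This is a bounded integer knapsack.
X has the best ratio (7/4); taking only X gives at most 2×7 = 14 (stopped by the price limit).
Optimal: 2×X: price 8 ≤ 9, reach 2·7 = 14.

14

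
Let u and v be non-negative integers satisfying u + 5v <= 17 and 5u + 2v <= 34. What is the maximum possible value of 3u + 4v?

(u,v)=(6,2): 1·6+5·2=16≤17, 5·6+2·2=34≤34, objective 26.
(u,v)=(5,2): 1·5+5·2=15≤17, 5·5+2·2=29≤34, objective 23.
(u,v)=(6,1): 1·6+5·1=11≤17, 5·6+2·1=32≤34, objective 22.
The best lattice point is (6,2), giving 26.

26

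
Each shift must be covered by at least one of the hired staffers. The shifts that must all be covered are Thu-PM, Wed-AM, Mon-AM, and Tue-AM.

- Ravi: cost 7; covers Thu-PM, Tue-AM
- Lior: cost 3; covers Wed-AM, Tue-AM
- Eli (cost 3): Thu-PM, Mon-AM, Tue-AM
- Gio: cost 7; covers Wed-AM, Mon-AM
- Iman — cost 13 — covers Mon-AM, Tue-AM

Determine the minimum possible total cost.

This is an integer covering problem.
Choose Lior and Eli: together they cover Thu-PM, Wed-AM, Mon-AM, Tue-AM — every shift.
Total cost: 3 + 3 = 6.
No cover costs less than 6.

6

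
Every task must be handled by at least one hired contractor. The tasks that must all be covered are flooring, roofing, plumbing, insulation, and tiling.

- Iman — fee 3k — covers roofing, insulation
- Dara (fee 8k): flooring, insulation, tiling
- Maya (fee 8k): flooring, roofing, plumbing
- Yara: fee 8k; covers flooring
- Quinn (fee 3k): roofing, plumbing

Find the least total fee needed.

11

The greedy cost-per-new-task heuristic would pick Iman, Quinn, and Dara for 14, but a cheaper cover exists.
Choose Dara and Quinn: together they cover flooring, roofing, plumbing, insulation, tiling — every task.
Total fee: 8 + 3 = 11.
No cover costs less than 11.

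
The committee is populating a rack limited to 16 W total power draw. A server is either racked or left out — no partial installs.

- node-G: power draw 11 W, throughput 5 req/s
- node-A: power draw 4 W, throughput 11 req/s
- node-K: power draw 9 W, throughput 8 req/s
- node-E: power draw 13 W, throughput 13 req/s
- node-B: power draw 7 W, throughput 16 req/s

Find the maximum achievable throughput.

Allowing fractional choices, the relaxed optimum would be about 32.0, but servers are indivisible.
node-A + node-B: power draw 4 + 7 = 11 ≤ 16, throughput 11 + 16 = 27.
node-K + node-B: power draw 9 + 7 = 16 ≤ 16, throughput 8 + 16 = 24.
Best is node-A and node-B with total throughput 27.

27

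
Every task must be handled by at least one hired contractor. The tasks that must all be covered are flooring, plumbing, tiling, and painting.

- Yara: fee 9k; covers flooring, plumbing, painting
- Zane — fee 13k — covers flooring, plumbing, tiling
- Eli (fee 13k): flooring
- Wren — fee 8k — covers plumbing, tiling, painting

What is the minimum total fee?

17

Choose Yara and Wren: together they cover flooring, plumbing, tiling, painting — every task.
Total fee: 9 + 8 = 17.
No cover costs less than 17.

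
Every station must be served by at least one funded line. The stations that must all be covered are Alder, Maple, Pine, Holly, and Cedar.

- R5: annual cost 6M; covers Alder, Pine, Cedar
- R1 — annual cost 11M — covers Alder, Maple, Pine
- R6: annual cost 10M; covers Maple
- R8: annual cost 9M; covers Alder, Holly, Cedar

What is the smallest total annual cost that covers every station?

This is an integer covering problem.
The greedy cost-per-new-station heuristic would pick R5, R8, and R6 for 25, but a cheaper cover exists.
Choose R1 and R8: together they cover Alder, Maple, Pine, Holly, Cedar — every station.
Total annual cost: 11 + 9 = 20.
No cover costs less than 20.

20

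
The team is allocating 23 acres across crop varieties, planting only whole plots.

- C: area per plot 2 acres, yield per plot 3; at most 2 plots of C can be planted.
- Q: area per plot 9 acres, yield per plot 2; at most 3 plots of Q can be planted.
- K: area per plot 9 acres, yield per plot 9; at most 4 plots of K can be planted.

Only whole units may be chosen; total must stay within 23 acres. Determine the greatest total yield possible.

This is a bounded integer knapsack.
Take 2×C and 2×K: area 22 ≤ 23, yield 2·3 + 2·9 = 24.
C has the best ratio (3/2) and is taken to its limit of 2; remaining capacity is filled optimally with the others.

24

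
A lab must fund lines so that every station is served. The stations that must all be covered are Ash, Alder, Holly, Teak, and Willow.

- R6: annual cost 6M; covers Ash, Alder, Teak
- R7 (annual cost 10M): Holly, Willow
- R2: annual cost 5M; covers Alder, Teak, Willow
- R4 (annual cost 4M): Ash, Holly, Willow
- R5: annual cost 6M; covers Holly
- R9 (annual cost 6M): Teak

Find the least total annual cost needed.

This is an integer covering problem.
Choose R2 and R4: together they cover Ash, Alder, Holly, Teak, Willow — every station.
Total annual cost: 5 + 4 = 9.
No cover costs less than 9.

9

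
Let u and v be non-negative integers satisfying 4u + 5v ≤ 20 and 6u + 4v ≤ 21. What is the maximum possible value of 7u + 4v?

22

Relaxing integrality, the LP optimum is 24.50 at (u,v) = (3.5, 0), which is not an integer point.
(u,v)=(2,2): 4·2+5·2=18≤20, 6·2+4·2=20≤21, objective 22.
(u,v)=(3,0): 4·3+5·0=12≤20, 6·3+4·0=18≤21, objective 21.
The best lattice point is (2,2), giving 22.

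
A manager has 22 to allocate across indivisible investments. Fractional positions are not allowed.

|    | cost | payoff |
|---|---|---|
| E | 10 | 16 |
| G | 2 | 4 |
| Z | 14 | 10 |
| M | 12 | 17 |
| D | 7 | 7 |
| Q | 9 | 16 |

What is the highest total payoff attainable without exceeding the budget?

36

Allowing fractional choices, the relaxed optimum would be about 37.4, but investments are indivisible.
M + Q: cost 12 + 9 = 21 ≤ 22, payoff 17 + 16 = 33.
E + M: cost 10 + 12 = 22 ≤ 22, payoff 16 + 17 = 33.
E + G + Q: cost 10 + 2 + 9 = 21 ≤ 22, payoff 16 + 4 + 16 = 36.
Best is E, G, and Q with total payoff 36.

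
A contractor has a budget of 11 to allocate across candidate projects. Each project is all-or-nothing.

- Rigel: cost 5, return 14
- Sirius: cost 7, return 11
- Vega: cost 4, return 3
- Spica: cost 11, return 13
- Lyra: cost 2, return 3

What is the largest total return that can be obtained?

20

Allowing fractional choices, the relaxed optimum would be about 23.4, but projects are indivisible.
Rigel + Lyra: cost 5 + 2 = 7 ≤ 11, return 14 + 3 = 17.
Rigel + Vega + Lyra: cost 5 + 4 + 2 = 11 ≤ 11, return 14 + 3 + 3 = 20.
Rigel + Vega: cost 5 + 4 = 9 ≤ 11, return 14 + 3 = 17.
Best is Rigel, Vega, and Lyra with total return 20.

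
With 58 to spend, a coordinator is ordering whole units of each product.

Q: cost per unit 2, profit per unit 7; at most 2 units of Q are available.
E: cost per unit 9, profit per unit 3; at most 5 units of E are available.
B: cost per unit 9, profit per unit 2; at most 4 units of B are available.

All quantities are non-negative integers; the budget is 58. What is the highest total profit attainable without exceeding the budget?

31

Q has the best ratio (7/2); taking only Q gives at most 2×7 = 14 (stopped by the supply cap of 2).
Mixing does better — 2×Q, 5×E, and 1×B: cost 58 ≤ 58, profit 2·7 + 5·3 + 1·2 = 31.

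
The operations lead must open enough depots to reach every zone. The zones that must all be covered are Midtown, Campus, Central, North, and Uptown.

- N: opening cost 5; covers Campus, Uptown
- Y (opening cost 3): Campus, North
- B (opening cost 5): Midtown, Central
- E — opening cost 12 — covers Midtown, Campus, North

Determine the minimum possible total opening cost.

Choose N, Y, and B: together they cover Midtown, Campus, Central, North, Uptown — every zone.
Total opening cost: 5 + 3 + 5 = 13.
No cover costs less than 13.

13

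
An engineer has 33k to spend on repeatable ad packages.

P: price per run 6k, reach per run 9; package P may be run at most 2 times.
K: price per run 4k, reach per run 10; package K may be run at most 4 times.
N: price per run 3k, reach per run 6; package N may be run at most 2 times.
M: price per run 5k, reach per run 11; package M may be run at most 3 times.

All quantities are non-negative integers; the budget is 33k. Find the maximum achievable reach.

This is a bounded integer knapsack.
K has the best ratio (10/4); taking only K gives at most 4×10 = 40 (stopped by the supply cap of 4).
Mixing does better — 3×K, 2×N, and 3×M: price 33 ≤ 33, reach 3·10 + 2·6 + 3·11 = 75.

75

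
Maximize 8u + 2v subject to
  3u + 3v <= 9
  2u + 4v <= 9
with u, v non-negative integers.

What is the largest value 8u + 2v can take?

24

(u,v)=(3,0): 3·3+3·0=9≤9, 2·3+4·0=6≤9, objective 24.
(u,v)=(2,1): 3·2+3·1=9≤9, 2·2+4·1=8≤9, objective 18.
The best lattice point is (3,0), giving 24.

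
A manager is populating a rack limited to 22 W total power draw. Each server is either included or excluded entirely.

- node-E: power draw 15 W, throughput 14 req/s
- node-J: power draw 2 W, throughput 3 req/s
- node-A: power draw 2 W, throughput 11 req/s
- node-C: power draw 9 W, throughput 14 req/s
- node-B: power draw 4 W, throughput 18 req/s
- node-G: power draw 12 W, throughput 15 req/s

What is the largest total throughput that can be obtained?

47

Allowing fractional choices, the relaxed optimum would be about 52.2, but servers are indivisible.
node-A + node-B + node-G: power draw 2 + 4 + 12 = 18 ≤ 22, throughput 11 + 18 + 15 = 44.
node-J + node-A + node-B + node-G: power draw 2 + 2 + 4 + 12 = 20 ≤ 22, throughput 3 + 11 + 18 + 15 = 47.
node-J + node-A + node-C + node-B: power draw 2 + 2 + 9 + 4 = 17 ≤ 22, throughput 3 + 11 + 14 + 18 = 46.
Best is node-J, node-A, node-B, and node-G with total throughput 47.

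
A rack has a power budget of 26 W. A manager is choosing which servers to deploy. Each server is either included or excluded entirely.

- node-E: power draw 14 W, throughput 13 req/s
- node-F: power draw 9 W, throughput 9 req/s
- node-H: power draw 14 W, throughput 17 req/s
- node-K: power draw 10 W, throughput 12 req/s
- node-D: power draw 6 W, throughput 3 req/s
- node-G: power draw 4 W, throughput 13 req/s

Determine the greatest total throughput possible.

Allowing fractional choices, the relaxed optimum would be about 39.6, but servers are indivisible.
node-F + node-K + node-G: power draw 9 + 10 + 4 = 23 ≤ 26, throughput 9 + 12 + 13 = 34.
node-H + node-D + node-G: power draw 14 + 6 + 4 = 24 ≤ 26, throughput 17 + 3 + 13 = 33.
Best is node-F, node-K, and node-G with total throughput 34.

34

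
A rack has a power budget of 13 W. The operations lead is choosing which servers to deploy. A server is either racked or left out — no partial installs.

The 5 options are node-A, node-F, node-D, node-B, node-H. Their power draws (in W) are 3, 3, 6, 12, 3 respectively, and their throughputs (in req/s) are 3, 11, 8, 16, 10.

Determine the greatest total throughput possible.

29

Take node-F, node-D, and node-H: power draw 3 + 6 + 3 = 12 ≤ 13, throughput 11 + 8 + 10 = 29.
No other feasible combination does better.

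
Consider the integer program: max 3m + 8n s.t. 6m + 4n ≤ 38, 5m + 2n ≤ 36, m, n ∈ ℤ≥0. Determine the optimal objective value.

72

(m,n)=(0,9) is feasible, giving 72.
(m,n)=(1,8) is feasible, giving 67.
(m,n)=(0,8) is feasible, giving 64.
Maximum is 72 at (m,n)=(0,9).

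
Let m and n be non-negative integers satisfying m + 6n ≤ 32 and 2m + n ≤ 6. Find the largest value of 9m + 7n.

Relaxing integrality, the LP optimum is 40.18 at (m,n) = (0.364, 5.27), which is not an integer point.
(m,n)=(1,4): 1·1+6·4=25≤32, 2·1+1·4=6≤6, objective 37.
(m,n)=(0,5): 1·0+6·5=30≤32, 2·0+1·5=5≤6, objective 35.
(m,n)=(1,3): 1·1+6·3=19≤32, 2·1+1·3=5≤6, objective 30.
(m,n)=(0,4): 1·0+6·4=24≤32, 2·0+1·4=4≤6, objective 28.
The best lattice point is (1,4), giving 37.

37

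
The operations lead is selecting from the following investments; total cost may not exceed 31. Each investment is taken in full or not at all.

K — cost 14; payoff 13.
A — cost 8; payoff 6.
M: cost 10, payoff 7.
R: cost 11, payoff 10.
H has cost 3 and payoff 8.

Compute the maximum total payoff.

31

Take K, R, and H: cost 14 + 11 + 3 = 28 ≤ 31, payoff 13 + 10 + 8 = 31.
No other feasible combination does better.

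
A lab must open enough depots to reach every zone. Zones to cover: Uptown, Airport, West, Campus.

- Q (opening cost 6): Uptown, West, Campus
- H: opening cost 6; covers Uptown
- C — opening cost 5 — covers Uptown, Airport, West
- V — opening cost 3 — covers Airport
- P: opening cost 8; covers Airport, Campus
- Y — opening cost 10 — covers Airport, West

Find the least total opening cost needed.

9

The greedy cost-per-new-zone heuristic would pick C and Q for 11, but a cheaper cover exists.
Choose Q and V: together they cover Uptown, Airport, West, Campus — every zone.
Total opening cost: 6 + 3 = 9.
No cover costs less than 9.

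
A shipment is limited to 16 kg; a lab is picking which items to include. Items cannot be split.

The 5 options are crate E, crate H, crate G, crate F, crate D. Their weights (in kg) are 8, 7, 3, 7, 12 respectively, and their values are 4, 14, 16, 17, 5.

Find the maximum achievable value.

33

Allowing fractional choices, the relaxed optimum would be about 45.0, but items are indivisible.
crate H + crate F: weight 7 + 7 = 14 ≤ 16, value 14 + 17 = 31.
crate H + crate G: weight 7 + 3 = 10 ≤ 16, value 14 + 16 = 30.
crate G + crate F: weight 3 + 7 = 10 ≤ 16, value 16 + 17 = 33.
Best is crate G and crate F with total value 33.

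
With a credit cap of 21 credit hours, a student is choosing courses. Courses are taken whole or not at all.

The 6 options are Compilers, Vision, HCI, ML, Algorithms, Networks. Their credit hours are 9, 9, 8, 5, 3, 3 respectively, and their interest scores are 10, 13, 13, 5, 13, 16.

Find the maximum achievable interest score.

47

Treat it as a binary knapsack problem.
Compilers + ML + Algorithms + Networks: credit hours 9 + 5 + 3 + 3 = 20 ≤ 21, interest score 10 + 5 + 13 + 16 = 44.
HCI + ML + Algorithms + Networks: credit hours 8 + 5 + 3 + 3 = 19 ≤ 21, interest score 13 + 5 + 13 + 16 = 47.
Vision + ML + Algorithms + Networks: credit hours 9 + 5 + 3 + 3 = 20 ≤ 21, interest score 13 + 5 + 13 + 16 = 47.
The maximum interest score is 47; one optimal choice is HCI, ML, Algorithms, and Networks.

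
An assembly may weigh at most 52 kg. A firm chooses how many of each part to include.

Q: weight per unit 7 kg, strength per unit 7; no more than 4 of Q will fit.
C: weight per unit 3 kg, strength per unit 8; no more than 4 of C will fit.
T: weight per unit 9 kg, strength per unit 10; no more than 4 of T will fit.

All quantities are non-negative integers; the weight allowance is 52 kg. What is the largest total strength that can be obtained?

73

This is a bounded integer knapsack.
3×Q, 4×C, and 2×T: weight 51 ≤ 52, strength 3·7 + 4·8 + 2·10 = 73.
4×C and 4×T: weight 48 ≤ 52, strength 4·8 + 4·10 = 72.
Best is 73.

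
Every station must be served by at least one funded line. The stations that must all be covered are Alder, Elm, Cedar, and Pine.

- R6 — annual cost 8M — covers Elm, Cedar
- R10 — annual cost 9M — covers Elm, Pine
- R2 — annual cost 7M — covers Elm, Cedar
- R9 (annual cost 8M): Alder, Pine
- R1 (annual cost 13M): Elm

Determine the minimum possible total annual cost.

15

Choose R2 and R9: together they cover Alder, Elm, Cedar, Pine — every station.
Total annual cost: 7 + 8 = 15.
No cover costs less than 15.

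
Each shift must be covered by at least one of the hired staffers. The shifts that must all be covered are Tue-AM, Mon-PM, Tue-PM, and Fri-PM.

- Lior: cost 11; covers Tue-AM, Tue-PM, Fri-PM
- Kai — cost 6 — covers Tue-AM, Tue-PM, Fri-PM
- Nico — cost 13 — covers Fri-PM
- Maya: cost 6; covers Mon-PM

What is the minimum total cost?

12

Choose Kai and Maya: together they cover Tue-AM, Mon-PM, Tue-PM, Fri-PM — every shift.
Total cost: 6 + 6 = 12.
No cover costs less than 12.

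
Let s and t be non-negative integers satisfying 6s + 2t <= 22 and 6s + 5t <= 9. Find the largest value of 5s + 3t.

(s,t)=(1,0) is feasible, giving 5.
(s,t)=(0,1) is feasible, giving 3.
(s,t)=(0,0) is feasible, giving 0.
No feasible integer point exceeds 5.

5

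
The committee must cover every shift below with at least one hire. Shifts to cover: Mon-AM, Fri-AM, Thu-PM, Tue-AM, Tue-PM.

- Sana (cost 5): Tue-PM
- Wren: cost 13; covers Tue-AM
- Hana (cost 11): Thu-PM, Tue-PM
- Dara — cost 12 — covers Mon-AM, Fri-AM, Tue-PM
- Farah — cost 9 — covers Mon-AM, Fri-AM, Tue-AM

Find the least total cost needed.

20

The greedy cost-per-new-shift heuristic would pick Farah, Sana, and Hana for 25, but a cheaper cover exists.
Choose Hana and Farah: together they cover Mon-AM, Fri-AM, Thu-PM, Tue-AM, Tue-PM — every shift.
Total cost: 11 + 9 = 20.
No cover costs less than 20.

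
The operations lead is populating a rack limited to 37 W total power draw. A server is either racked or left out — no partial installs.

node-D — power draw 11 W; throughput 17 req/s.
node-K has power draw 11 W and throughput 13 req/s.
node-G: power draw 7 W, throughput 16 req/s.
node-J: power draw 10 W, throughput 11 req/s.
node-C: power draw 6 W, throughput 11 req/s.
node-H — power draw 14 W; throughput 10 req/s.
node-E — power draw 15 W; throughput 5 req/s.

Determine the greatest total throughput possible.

57

Allowing fractional choices, the relaxed optimum would be about 59.2, but servers are indivisible.
node-K + node-G + node-J + node-C: power draw 11 + 7 + 10 + 6 = 34 ≤ 37, throughput 13 + 16 + 11 + 11 = 51.
node-D + node-K + node-G + node-C: power draw 11 + 11 + 7 + 6 = 35 ≤ 37, throughput 17 + 13 + 16 + 11 = 57.
node-D + node-G + node-J + node-C: power draw 11 + 7 + 10 + 6 = 34 ≤ 37, throughput 17 + 16 + 11 + 11 = 55.
Best is node-D, node-K, node-G, and node-C with total throughput 57.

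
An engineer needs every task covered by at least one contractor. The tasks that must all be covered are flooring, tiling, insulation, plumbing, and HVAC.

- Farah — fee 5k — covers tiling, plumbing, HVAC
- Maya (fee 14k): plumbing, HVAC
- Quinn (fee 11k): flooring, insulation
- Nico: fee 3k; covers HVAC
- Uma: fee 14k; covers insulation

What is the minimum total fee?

Choose Farah and Quinn: together they cover flooring, tiling, insulation, plumbing, HVAC — every task.
Total fee: 5 + 11 = 16.
No cover costs less than 16.

16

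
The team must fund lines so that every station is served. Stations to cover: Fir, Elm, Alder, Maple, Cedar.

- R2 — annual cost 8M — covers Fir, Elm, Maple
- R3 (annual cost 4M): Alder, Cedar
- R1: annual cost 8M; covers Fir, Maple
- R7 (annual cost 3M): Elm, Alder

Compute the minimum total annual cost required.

12

This is a weighted set-cover instance.
The greedy cost-per-new-station heuristic would pick R7, R2, and R3 for 15, but a cheaper cover exists.
Choose R2 and R3: together they cover Fir, Elm, Alder, Maple, Cedar — every station.
Total annual cost: 8 + 4 = 12.
No cover costs less than 12.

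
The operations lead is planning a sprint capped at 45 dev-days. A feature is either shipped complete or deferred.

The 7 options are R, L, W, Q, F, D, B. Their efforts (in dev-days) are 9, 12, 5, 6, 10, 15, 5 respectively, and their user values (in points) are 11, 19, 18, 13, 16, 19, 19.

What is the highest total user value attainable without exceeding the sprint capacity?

88

Allowing fractional choices, the relaxed optimum would be about 93.9, but features are indivisible.
W + Q + F + D + B: effort 5 + 6 + 10 + 15 + 5 = 41 ≤ 45, user value 18 + 13 + 16 + 19 + 19 = 85.
L + W + Q + D + B: effort 12 + 5 + 6 + 15 + 5 = 43 ≤ 45, user value 19 + 18 + 13 + 19 + 19 = 88.
L + W + Q + F + B: effort 12 + 5 + 6 + 10 + 5 = 38 ≤ 45, user value 19 + 18 + 13 + 16 + 19 = 85.
Best is L, W, Q, D, and B with total user value 88.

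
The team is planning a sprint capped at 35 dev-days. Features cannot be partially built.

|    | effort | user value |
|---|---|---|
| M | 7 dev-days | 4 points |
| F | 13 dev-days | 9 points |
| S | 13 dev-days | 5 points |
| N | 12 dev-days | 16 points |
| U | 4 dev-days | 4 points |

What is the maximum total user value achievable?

29

Allowing fractional choices, the relaxed optimum would be about 32.4, but features are indivisible.
F + N + U: effort 13 + 12 + 4 = 29 ≤ 35, user value 9 + 16 + 4 = 29.
M + F + N: effort 7 + 13 + 12 = 32 ≤ 35, user value 4 + 9 + 16 = 29.
F + N: effort 13 + 12 = 25 ≤ 35, user value 9 + 16 = 25.
The maximum user value is 29; one optimal choice is F, N, and U.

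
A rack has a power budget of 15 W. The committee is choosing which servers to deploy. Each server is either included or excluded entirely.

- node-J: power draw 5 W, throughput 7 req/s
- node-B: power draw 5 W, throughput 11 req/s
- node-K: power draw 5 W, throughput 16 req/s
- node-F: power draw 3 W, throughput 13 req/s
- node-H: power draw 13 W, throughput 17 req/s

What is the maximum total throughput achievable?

40

Take node-B, node-K, and node-F: power draw 5 + 5 + 3 = 13 ≤ 15, throughput 11 + 16 + 13 = 40.
No other feasible combination does better.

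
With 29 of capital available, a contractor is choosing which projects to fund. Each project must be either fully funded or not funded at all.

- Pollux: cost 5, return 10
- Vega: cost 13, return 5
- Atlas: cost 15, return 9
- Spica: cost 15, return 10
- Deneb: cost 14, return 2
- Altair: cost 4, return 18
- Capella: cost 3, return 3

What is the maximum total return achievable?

41

Pollux + Spica + Altair: cost 5 + 15 + 4 = 24 ≤ 29, return 10 + 10 + 18 = 38.
Pollux + Spica + Altair + Capella: cost 5 + 15 + 4 + 3 = 27 ≤ 29, return 10 + 10 + 18 + 3 = 41.
Pollux + Atlas + Altair + Capella: cost 5 + 15 + 4 + 3 = 27 ≤ 29, return 10 + 9 + 18 + 3 = 40.
Best is Pollux, Spica, Altair, and Capella with total return 41.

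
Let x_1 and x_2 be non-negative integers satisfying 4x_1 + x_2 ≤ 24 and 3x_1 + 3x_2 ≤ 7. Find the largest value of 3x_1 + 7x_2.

Relaxing integrality, the LP optimum is 16.33 at (x_1,x_2) = (0, 2.33), which is not an integer point.
(x_1,x_2)=(0,2) is feasible, giving 14.
(x_1,x_2)=(1,1) is feasible, giving 10.
(x_1,x_2)=(0,1) is feasible, giving 7.
No feasible integer point exceeds 14.

14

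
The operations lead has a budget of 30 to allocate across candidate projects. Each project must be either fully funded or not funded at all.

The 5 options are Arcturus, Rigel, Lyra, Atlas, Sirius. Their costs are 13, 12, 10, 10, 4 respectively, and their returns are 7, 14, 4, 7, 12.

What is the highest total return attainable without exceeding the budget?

This is an integer program with binary decision variables.
Rigel + Atlas + Sirius: cost 12 + 10 + 4 = 26 ≤ 30, return 14 + 7 + 12 = 33.
Arcturus + Rigel + Sirius: cost 13 + 12 + 4 = 29 ≤ 30, return 7 + 14 + 12 = 33.
The maximum return is 33; one optimal choice is Rigel, Atlas, and Sirius.

33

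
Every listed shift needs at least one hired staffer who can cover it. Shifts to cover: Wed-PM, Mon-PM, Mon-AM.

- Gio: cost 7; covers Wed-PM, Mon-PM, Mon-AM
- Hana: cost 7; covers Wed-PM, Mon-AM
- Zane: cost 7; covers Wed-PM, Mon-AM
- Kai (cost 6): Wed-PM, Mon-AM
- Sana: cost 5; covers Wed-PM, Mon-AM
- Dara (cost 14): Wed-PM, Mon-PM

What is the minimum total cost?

7

Gio alone covers Wed-PM, Mon-PM, Mon-AM — every shift.
Total cost: 7.
No cover costs less than 7.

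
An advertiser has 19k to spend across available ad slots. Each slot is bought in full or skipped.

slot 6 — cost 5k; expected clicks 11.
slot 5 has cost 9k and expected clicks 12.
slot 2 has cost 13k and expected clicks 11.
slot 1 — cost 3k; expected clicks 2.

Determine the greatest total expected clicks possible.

25

Take slot 6, slot 5, and slot 1: cost 5 + 9 + 3 = 17 ≤ 19, expected clicks 11 + 12 + 2 = 25.
No other feasible combination does better.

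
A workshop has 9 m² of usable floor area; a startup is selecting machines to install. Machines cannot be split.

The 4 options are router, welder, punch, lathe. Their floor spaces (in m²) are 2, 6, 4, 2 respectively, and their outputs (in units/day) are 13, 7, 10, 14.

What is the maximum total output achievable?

37

This is an integer program with binary decision variables.
Allowing fractional choices, the relaxed optimum would be about 38.2, but machines are indivisible.
router + lathe: floor space 2 + 2 = 4 ≤ 9, output 13 + 14 = 27.
punch + lathe: floor space 4 + 2 = 6 ≤ 9, output 10 + 14 = 24.
router + punch + lathe: floor space 2 + 4 + 2 = 8 ≤ 9, output 13 + 10 + 14 = 37.
Best is router, punch, and lathe with total output 37.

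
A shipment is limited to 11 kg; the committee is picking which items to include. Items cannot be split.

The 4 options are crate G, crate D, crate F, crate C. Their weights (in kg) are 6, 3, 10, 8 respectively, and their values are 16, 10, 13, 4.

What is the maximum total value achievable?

26

Allowing fractional choices, the relaxed optimum would be about 28.6, but items are indivisible.
crate G + crate D: weight 6 + 3 = 9 ≤ 11, value 16 + 10 = 26.
crate G: weight 6 ≤ 11, value 16.
crate D + crate C: weight 3 + 8 = 11 ≤ 11, value 10 + 4 = 14.
Best is crate G and crate D with total value 26.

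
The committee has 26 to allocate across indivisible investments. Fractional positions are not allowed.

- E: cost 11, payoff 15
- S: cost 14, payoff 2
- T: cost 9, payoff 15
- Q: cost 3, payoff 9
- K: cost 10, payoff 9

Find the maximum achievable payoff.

This is an integer program with binary decision variables.
Allowing fractional choices, the relaxed optimum would be about 41.7, but investments are indivisible.
E + T + Q: cost 11 + 9 + 3 = 23 ≤ 26, payoff 15 + 15 + 9 = 39.
E + Q + K: cost 11 + 3 + 10 = 24 ≤ 26, payoff 15 + 9 + 9 = 33.
T + Q + K: cost 9 + 3 + 10 = 22 ≤ 26, payoff 15 + 9 + 9 = 33.
Best is E, T, and Q with total payoff 39.

39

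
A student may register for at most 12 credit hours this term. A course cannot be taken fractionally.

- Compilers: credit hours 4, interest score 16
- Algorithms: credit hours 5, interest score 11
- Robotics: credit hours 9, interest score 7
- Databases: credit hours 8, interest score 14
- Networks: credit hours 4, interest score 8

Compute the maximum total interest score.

Allowing fractional choices, the relaxed optimum would be about 33.0, but courses are indivisible.
Compilers + Databases: credit hours 4 + 8 = 12 ≤ 12, interest score 16 + 14 = 30.
Compilers + Algorithms: credit hours 4 + 5 = 9 ≤ 12, interest score 16 + 11 = 27.
Compilers + Networks: credit hours 4 + 4 = 8 ≤ 12, interest score 16 + 8 = 24.
Best is Compilers and Databases with total interest score 30.

30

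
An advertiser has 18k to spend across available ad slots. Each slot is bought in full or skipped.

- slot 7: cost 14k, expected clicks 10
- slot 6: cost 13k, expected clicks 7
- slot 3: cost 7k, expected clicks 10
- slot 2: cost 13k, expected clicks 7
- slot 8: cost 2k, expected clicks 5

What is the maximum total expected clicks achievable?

15

Allowing fractional choices, the relaxed optimum would be about 21.4, but ad slots are indivisible.
slot 3 + slot 8: cost 7 + 2 = 9 ≤ 18, expected clicks 10 + 5 = 15.
slot 7 + slot 8: cost 14 + 2 = 16 ≤ 18, expected clicks 10 + 5 = 15.
The maximum expected clicks is 15; one optimal choice is slot 3 and slot 8.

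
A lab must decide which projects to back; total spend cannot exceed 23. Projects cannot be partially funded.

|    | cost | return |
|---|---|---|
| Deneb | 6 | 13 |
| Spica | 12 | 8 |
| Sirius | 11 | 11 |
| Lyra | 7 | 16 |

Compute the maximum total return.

29

Take Deneb and Lyra: cost 6 + 7 = 13 ≤ 23, return 13 + 16 = 29.
No other feasible combination does better.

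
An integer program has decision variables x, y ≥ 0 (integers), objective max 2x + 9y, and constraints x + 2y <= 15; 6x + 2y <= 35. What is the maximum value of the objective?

65

The continuous relaxation peaks at (0, 7.5) with value 67.50; rounding to a feasible lattice point costs some objective.
(x,y)=(1,7) is feasible, giving 65.
(x,y)=(0,7) is feasible, giving 63.
No feasible integer point exceeds 65.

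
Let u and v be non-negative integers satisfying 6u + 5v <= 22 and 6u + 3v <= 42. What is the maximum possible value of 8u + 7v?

(u,v)=(2,2) is feasible, giving 30.
(u,v)=(1,3) is feasible, giving 29.
(u,v)=(0,4) is feasible, giving 28.
No feasible integer point exceeds 30.

30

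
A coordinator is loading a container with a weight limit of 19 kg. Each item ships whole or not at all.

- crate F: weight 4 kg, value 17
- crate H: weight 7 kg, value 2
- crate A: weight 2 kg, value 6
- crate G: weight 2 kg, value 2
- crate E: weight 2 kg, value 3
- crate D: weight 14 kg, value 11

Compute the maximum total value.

30

crate F + crate A + crate G + crate E: weight 4 + 2 + 2 + 2 = 10 ≤ 19, value 17 + 6 + 2 + 3 = 28.
crate F + crate H + crate A + crate G + crate E: weight 4 + 7 + 2 + 2 + 2 = 17 ≤ 19, value 17 + 2 + 6 + 2 + 3 = 30.
Best is crate F, crate H, crate A, crate G, and crate E with total value 30.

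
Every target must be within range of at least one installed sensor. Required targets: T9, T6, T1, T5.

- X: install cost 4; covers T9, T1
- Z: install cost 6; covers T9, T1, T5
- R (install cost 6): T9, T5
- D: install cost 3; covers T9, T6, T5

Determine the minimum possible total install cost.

Choose X and D: together they cover T9, T6, T1, T5 — every target.
Total install cost: 4 + 3 = 7.
No cover costs less than 7.

7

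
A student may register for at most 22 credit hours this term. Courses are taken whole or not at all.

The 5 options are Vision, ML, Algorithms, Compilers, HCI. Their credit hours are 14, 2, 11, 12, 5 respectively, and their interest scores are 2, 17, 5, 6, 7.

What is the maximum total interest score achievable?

30

Take ML, Compilers, and HCI: credit hours 2 + 12 + 5 = 19 ≤ 22, interest score 17 + 6 + 7 = 30.
No other feasible combination does better.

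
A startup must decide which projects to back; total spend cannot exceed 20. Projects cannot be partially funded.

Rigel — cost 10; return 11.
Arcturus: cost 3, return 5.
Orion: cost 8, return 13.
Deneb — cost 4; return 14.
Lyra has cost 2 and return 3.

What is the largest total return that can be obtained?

Arcturus + Orion + Deneb + Lyra: cost 3 + 8 + 4 + 2 = 17 ≤ 20, return 5 + 13 + 14 + 3 = 35.
Rigel + Arcturus + Deneb + Lyra: cost 10 + 3 + 4 + 2 = 19 ≤ 20, return 11 + 5 + 14 + 3 = 33.
Arcturus + Orion + Deneb: cost 3 + 8 + 4 = 15 ≤ 20, return 5 + 13 + 14 = 32.
Best is Arcturus, Orion, Deneb, and Lyra with total return 35.

35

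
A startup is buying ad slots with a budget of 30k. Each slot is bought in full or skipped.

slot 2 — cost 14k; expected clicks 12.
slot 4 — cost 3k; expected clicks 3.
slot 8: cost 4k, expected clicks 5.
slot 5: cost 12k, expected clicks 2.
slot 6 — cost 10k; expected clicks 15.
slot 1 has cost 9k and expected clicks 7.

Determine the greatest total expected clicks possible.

32

slot 2 + slot 4 + slot 6: cost 14 + 3 + 10 = 27 ≤ 30, expected clicks 12 + 3 + 15 = 30.
slot 2 + slot 8 + slot 6: cost 14 + 4 + 10 = 28 ≤ 30, expected clicks 12 + 5 + 15 = 32.
slot 4 + slot 8 + slot 6 + slot 1: cost 3 + 4 + 10 + 9 = 26 ≤ 30, expected clicks 3 + 5 + 15 + 7 = 30.
Best is slot 2, slot 8, and slot 6 with total expected clicks 32.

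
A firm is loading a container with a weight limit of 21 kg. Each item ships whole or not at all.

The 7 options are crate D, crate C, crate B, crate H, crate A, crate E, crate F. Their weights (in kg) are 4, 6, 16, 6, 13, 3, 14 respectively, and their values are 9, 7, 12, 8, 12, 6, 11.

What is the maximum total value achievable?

Take crate D, crate C, crate H, and crate E: weight 4 + 6 + 6 + 3 = 19 ≤ 21, value 9 + 7 + 8 + 6 = 30.
No other feasible combination does better.

30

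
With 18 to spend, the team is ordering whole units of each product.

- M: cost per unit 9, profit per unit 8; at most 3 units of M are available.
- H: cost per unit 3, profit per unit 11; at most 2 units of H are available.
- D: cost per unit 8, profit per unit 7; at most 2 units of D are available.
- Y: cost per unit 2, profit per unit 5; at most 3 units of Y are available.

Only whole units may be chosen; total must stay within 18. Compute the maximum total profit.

39

Take 2×H, 1×D, and 2×Y: cost 18 ≤ 18, profit 2·11 + 1·7 + 2·5 = 39.
H has the best ratio (11/3) and is taken to its limit of 2; remaining capacity is filled optimally with the others.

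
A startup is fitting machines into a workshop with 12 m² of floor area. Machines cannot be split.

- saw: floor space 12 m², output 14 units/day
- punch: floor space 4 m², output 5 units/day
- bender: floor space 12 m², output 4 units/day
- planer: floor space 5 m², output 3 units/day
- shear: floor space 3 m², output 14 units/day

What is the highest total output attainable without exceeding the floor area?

22

Allowing fractional choices, the relaxed optimum would be about 24.8, but machines are indivisible.
planer + shear: floor space 5 + 3 = 8 ≤ 12, output 3 + 14 = 17.
punch + planer + shear: floor space 4 + 5 + 3 = 12 ≤ 12, output 5 + 3 + 14 = 22.
punch + shear: floor space 4 + 3 = 7 ≤ 12, output 5 + 14 = 19.
Best is punch, planer, and shear with total output 22.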